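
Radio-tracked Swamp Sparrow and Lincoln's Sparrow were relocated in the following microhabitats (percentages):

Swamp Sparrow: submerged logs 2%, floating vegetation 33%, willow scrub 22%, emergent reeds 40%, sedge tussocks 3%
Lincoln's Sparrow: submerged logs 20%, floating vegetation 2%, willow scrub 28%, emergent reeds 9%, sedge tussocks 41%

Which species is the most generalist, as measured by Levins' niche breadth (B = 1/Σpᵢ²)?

Lincoln's Sparrow

Convert percentages to proportions (divide by 100).
Σp_Swamᵢ² = 0.02² + 0.33² + 0.22² + 0.40² + 0.03² = 0.0004 + 0.1089 + 0.0484 + 0.1600 + 0.0009 = 0.3186
B_Swam = 1 / 0.3186 = 3.1387
Σp_Lincᵢ² = 0.20² + 0.02² + 0.28² + 0.09² + 0.41² = 0.0400 + 0.0004 + 0.0784 + 0.0081 + 0.1681 = 0.2950
B_Linc = 1 / 0.2950 = 3.3898
Highest B → broadest niche (most generalist): Lincoln's Sparrow (B = 3.39).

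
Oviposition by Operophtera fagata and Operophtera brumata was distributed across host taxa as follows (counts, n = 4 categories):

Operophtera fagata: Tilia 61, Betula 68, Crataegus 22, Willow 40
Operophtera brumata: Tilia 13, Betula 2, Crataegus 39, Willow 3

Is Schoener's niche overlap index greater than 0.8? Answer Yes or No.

No

Proportions for Operophtera fagata (n=191): 61/191=0.3194, 68/191=0.3560, 22/191=0.1152, 40/191=0.2094
Proportions for Operophtera brumata (n=57): 13/57=0.2281, 2/57=0.0351, 39/57=0.6842, 3/57=0.0526
Σ|p₁ᵢ − p₂ᵢ| = 0.0913 + 0.3209 + 0.5690 + 0.1568 = 1.1380
D = 1 − ½ × 1.1380 = 1 − 0.56900 = 0.43100
D = 0.43100 < 0.8 → No.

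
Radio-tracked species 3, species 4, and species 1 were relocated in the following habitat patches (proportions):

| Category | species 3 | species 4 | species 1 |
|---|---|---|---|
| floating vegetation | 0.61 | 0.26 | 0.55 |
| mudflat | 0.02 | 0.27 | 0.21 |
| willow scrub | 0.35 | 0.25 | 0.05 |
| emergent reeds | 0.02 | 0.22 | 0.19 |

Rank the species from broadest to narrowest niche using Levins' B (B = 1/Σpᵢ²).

Σp_3ᵢ² = 0.61² + 0.02² + 0.35² + 0.02² = 0.3721 + 0.0004 + 0.1225 + 0.0004 = 0.4954
B_3 = 1 / 0.4954 = 2.0186
Σp_4ᵢ² = 0.26² + 0.27² + 0.25² + 0.22² = 0.0676 + 0.0729 + 0.0625 + 0.0484 = 0.2514
B_4 = 1 / 0.2514 = 3.9777
Σp_1ᵢ² = 0.55² + 0.21² + 0.05² + 0.19² = 0.3025 + 0.0441 + 0.0025 + 0.0361 = 0.3852
B_1 = 1 / 0.3852 = 2.5961
Ranking by B (broadest → narrowest): species 4 (3.98) > species 1 (2.60) > species 3 (2.02)

species 4 > species 1 > species 3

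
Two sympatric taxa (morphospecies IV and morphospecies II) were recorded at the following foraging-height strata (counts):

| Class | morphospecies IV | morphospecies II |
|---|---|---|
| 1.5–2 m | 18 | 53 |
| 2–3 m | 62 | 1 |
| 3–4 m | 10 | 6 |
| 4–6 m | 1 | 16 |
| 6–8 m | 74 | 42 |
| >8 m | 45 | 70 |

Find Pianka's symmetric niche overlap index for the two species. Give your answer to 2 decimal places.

Proportions for morphospecies IV (n=210): 18/210=0.0857, 62/210=0.2952, 10/210=0.0476, 1/210=0.0048, 74/210=0.3524, 45/210=0.2143
Proportions for morphospecies II (n=188): 53/188=0.2819, 1/188=0.0053, 6/188=0.0319, 16/188=0.0851, 42/188=0.2234, 70/188=0.3723
Σ p₁ᵢp₂ᵢ = 0.024159 + 0.001565 + 0.001518 + 0.000408 + 0.078726 + 0.079784 = 0.186160
Σp_1ᵢ² = 0.0857² + 0.2952² + 0.0476² + 0.0048² + 0.3524² + 0.2143² = 0.007344 + 0.087143 + 0.002266 + 0.000023 + 0.124186 + 0.045924 = 0.266886
Σp_2ᵢ² = 0.2819² + 0.0053² + 0.0319² + 0.0851² + 0.2234² + 0.3723² = 0.079468 + 0.000028 + 0.001018 + 0.007242 + 0.049908 + 0.138607 = 0.276271
O = 0.186160 / √(0.266886 × 0.276271) = 0.186160 / 0.2715380 = 0.6856

0.69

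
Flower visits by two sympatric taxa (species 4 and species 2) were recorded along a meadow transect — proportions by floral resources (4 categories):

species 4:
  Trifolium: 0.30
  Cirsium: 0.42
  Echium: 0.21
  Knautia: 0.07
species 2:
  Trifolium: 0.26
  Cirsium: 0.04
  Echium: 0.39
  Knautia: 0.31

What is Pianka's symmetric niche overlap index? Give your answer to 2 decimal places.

0.63

Σ p₁ᵢp₂ᵢ = 0.0780 + 0.0168 + 0.0819 + 0.0217 = 0.1984
Σp_1ᵢ² = 0.30² + 0.42² + 0.21² + 0.07² = 0.0900 + 0.1764 + 0.0441 + 0.0049 = 0.3154
Σp_2ᵢ² = 0.26² + 0.04² + 0.39² + 0.31² = 0.0676 + 0.0016 + 0.1521 + 0.0961 = 0.3174
O = 0.1984 / √(0.3154 × 0.3174) = 0.1984 / 0.31640 = 0.6271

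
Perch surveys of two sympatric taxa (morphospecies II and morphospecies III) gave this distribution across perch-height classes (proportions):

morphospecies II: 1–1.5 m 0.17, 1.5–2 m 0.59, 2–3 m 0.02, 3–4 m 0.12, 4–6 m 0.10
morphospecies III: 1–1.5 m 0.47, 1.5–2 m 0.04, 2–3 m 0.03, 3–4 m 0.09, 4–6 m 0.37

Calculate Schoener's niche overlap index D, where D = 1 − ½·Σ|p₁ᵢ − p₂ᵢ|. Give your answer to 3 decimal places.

Σ|p₁ᵢ − p₂ᵢ| = 0.30 + 0.55 + 0.01 + 0.03 + 0.27 = 1.16
D = 1 − ½ × 1.16 = 1 − 0.580 = 0.42000

0.420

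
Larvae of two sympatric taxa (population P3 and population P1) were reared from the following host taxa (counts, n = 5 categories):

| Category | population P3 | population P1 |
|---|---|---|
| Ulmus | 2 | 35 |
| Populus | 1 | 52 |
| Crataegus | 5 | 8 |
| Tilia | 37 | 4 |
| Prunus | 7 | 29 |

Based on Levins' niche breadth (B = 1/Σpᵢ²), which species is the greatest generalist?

Proportions for population P3 (n=52): 2/52=0.0385, 1/52=0.0192, 5/52=0.0962, 37/52=0.7115, 7/52=0.1346
Proportions for population P1 (n=128): 35/128=0.2734, 52/128=0.4063, 8/128=0.0625, 4/128=0.0313, 29/128=0.2266
Σp_P3ᵢ² = 0.0385² + 0.0192² + 0.0962² + 0.7115² + 0.1346² = 0.001482 + 0.000369 + 0.009254 + 0.506232 + 0.018117 = 0.535454
B_P3 = 1 / 0.535454 = 1.8676
Σp_P1ᵢ² = 0.2734² + 0.4063² + 0.0625² + 0.0313² + 0.2266² = 0.074748 + 0.165080 + 0.003906 + 0.000980 + 0.051348 = 0.296062
B_P1 = 1 / 0.296062 = 3.3777
Highest B → broadest niche (most generalist): population P1 (B = 3.38).

population P1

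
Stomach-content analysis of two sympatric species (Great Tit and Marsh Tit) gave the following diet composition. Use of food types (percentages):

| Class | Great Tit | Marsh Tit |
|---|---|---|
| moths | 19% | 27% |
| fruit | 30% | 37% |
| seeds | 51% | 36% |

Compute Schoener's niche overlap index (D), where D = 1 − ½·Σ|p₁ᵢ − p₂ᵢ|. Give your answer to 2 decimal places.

0.85

Convert percentages to proportions (divide by 100).
Σ|p₁ᵢ − p₂ᵢ| = 0.08 + 0.07 + 0.15 = 0.30
D = 1 − ½ × 0.30 = 1 − 0.150 = 0.8500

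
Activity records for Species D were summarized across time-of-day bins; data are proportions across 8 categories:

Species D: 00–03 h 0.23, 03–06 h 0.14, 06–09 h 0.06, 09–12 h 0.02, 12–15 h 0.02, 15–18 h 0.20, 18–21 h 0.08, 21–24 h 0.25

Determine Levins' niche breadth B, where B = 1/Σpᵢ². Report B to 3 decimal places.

5.382

Σpᵢ² = 0.23² + 0.14² + 0.06² + 0.02² + 0.02² + 0.20² + 0.08² + 0.25² = 0.0529 + 0.0196 + 0.0036 + 0.0004 + 0.0004 + 0.0400 + 0.0064 + 0.0625 = 0.1858
B = 1 / 0.1858 = 5.38213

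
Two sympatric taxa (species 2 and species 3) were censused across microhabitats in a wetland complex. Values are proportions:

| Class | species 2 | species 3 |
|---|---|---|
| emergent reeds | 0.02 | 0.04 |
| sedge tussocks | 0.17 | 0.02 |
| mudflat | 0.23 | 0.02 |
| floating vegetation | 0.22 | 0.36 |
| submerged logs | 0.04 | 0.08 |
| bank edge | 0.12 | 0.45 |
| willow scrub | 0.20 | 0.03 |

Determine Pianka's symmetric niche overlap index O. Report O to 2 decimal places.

0.60

Σ p₁ᵢp₂ᵢ = 0.0008 + 0.0034 + 0.0046 + 0.0792 + 0.0032 + 0.0540 + 0.0060 = 0.1512
Σp_1ᵢ² = 0.02² + 0.17² + 0.23² + 0.22² + 0.04² + 0.12² + 0.20² = 0.0004 + 0.0289 + 0.0529 + 0.0484 + 0.0016 + 0.0144 + 0.0400 = 0.1866
Σp_2ᵢ² = 0.04² + 0.02² + 0.02² + 0.36² + 0.08² + 0.45² + 0.03² = 0.0016 + 0.0004 + 0.0004 + 0.1296 + 0.0064 + 0.2025 + 0.0009 = 0.3418
O = 0.1512 / √(0.1866 × 0.3418) = 0.1512 / 0.25255 = 0.5987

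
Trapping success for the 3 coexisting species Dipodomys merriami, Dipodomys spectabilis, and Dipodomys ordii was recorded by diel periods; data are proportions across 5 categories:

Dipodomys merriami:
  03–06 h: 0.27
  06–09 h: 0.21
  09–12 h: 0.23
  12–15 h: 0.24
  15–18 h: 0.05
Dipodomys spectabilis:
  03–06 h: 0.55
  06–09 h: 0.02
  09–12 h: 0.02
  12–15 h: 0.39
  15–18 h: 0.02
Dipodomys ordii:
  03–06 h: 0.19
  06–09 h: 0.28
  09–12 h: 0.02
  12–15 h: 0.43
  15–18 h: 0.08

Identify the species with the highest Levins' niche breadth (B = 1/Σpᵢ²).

Σp_merrᵢ² = 0.27² + 0.21² + 0.23² + 0.24² + 0.05² = 0.0729 + 0.0441 + 0.0529 + 0.0576 + 0.0025 = 0.2300
B_merr = 1 / 0.2300 = 4.3478
Σp_specᵢ² = 0.55² + 0.02² + 0.02² + 0.39² + 0.02² = 0.3025 + 0.0004 + 0.0004 + 0.1521 + 0.0004 = 0.4558
B_spec = 1 / 0.4558 = 2.1939
Σp_ordiᵢ² = 0.19² + 0.28² + 0.02² + 0.43² + 0.08² = 0.0361 + 0.0784 + 0.0004 + 0.1849 + 0.0064 = 0.3062
B_ordi = 1 / 0.3062 = 3.2658
Highest B → broadest niche (most generalist): Dipodomys merriami (B = 4.35).

Dipodomys merriami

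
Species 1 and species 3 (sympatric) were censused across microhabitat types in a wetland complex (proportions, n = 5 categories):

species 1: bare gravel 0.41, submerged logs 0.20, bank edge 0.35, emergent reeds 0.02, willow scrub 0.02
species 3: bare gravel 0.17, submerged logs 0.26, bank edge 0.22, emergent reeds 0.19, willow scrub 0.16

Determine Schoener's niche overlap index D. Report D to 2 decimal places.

0.63

Σ|p₁ᵢ − p₂ᵢ| = 0.24 + 0.06 + 0.13 + 0.17 + 0.14 = 0.74
D = 1 − ½ × 0.74 = 1 − 0.370 = 0.6300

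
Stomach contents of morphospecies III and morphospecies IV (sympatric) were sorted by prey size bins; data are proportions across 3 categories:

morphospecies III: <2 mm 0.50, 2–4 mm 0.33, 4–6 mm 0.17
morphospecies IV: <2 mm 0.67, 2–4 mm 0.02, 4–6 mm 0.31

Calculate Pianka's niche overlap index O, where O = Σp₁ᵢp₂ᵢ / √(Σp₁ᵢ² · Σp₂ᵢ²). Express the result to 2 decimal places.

Σ p₁ᵢp₂ᵢ = 0.3350 + 0.0066 + 0.0527 = 0.3943
Σp_1ᵢ² = 0.50² + 0.33² + 0.17² = 0.2500 + 0.1089 + 0.0289 = 0.3878
Σp_2ᵢ² = 0.67² + 0.02² + 0.31² = 0.4489 + 0.0004 + 0.0961 = 0.5454
O = 0.3943 / √(0.3878 × 0.5454) = 0.3943 / 0.45990 = 0.8574

0.86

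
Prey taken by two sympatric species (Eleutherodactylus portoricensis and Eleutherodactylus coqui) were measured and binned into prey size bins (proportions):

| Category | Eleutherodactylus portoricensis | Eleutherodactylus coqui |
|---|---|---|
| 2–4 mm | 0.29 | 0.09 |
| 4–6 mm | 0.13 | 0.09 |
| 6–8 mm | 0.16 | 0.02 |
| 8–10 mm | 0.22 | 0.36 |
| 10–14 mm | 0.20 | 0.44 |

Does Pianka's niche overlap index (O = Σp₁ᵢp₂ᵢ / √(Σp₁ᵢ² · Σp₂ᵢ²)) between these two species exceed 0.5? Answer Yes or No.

Yes

Σ p₁ᵢp₂ᵢ = 0.0261 + 0.0117 + 0.0032 + 0.0792 + 0.0880 = 0.2082
Σp_1ᵢ² = 0.29² + 0.13² + 0.16² + 0.22² + 0.20² = 0.0841 + 0.0169 + 0.0256 + 0.0484 + 0.0400 = 0.2150
Σp_2ᵢ² = 0.09² + 0.09² + 0.02² + 0.36² + 0.44² = 0.0081 + 0.0081 + 0.0004 + 0.1296 + 0.1936 = 0.3398
O = 0.2082 / √(0.2150 × 0.3398) = 0.2082 / 0.27029 = 0.7703
O = 0.7703 > 0.5 → Yes.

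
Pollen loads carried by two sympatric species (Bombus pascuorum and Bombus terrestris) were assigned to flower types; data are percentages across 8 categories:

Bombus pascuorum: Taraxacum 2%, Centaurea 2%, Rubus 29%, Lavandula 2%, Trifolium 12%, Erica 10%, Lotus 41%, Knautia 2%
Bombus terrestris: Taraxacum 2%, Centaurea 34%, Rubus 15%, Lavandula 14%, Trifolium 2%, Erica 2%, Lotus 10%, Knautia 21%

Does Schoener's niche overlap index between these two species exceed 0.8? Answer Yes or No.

Convert percentages to proportions (divide by 100).
Σ|p₁ᵢ − p₂ᵢ| = 0.00 + 0.32 + 0.14 + 0.12 + 0.10 + 0.08 + 0.31 + 0.19 = 1.26
D = 1 − ½ × 1.26 = 1 − 0.630 = 0.3700
D = 0.3700 < 0.8 → No.

No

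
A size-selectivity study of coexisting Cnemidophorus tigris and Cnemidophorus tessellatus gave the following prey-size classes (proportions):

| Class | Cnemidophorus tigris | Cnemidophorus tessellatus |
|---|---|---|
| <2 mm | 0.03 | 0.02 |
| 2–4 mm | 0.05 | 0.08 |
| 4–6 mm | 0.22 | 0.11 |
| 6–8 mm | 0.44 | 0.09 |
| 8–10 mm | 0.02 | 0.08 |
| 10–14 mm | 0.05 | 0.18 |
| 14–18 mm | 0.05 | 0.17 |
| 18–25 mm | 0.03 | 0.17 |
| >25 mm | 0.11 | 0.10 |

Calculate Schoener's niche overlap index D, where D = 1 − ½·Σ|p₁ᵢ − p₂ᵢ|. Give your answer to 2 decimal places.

Σ|p₁ᵢ − p₂ᵢ| = 0.01 + 0.03 + 0.11 + 0.35 + 0.06 + 0.13 + 0.12 + 0.14 + 0.01 = 0.96
D = 1 − ½ × 0.96 = 1 − 0.480 = 0.5200

0.52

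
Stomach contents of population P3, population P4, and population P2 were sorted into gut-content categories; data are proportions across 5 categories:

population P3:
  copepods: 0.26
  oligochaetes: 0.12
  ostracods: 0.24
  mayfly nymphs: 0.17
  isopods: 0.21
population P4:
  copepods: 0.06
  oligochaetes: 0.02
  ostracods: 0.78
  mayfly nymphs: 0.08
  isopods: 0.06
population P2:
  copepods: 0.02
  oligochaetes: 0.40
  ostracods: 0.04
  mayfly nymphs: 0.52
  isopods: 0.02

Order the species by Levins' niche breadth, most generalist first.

population P3 > population P2 > population P4

Σp_P3ᵢ² = 0.26² + 0.12² + 0.24² + 0.17² + 0.21² = 0.0676 + 0.0144 + 0.0576 + 0.0289 + 0.0441 = 0.2126
B_P3 = 1 / 0.2126 = 4.7037
Σp_P4ᵢ² = 0.06² + 0.02² + 0.78² + 0.08² + 0.06² = 0.0036 + 0.0004 + 0.6084 + 0.0064 + 0.0036 = 0.6224
B_P4 = 1 / 0.6224 = 1.6067
Σp_P2ᵢ² = 0.02² + 0.40² + 0.04² + 0.52² + 0.02² = 0.0004 + 0.1600 + 0.0016 + 0.2704 + 0.0004 = 0.4328
B_P2 = 1 / 0.4328 = 2.3105
Ranking by B (broadest → narrowest): population P3 (4.70) > population P2 (2.31) > population P4 (1.61)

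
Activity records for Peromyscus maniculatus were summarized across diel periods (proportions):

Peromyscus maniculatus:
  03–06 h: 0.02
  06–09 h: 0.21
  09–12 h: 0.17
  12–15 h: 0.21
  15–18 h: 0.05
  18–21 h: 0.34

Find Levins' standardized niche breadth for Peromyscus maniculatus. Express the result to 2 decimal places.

0.65

Σpᵢ² = 0.02² + 0.21² + 0.17² + 0.21² + 0.05² + 0.34² = 0.0004 + 0.0441 + 0.0289 + 0.0441 + 0.0025 + 0.1156 = 0.2356
B = 1 / 0.2356 = 4.2445
Bₛ = (B − 1)/(n − 1) = (4.2445 − 1)/(6 − 1) = 3.2445/5 = 0.6489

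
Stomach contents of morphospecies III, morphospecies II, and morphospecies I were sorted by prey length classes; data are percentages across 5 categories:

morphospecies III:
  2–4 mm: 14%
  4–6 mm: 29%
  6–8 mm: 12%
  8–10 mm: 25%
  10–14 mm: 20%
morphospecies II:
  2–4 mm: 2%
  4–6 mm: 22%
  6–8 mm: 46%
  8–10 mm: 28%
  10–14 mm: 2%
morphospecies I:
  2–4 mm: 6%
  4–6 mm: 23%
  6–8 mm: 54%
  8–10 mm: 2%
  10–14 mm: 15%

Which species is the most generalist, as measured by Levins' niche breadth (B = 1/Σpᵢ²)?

morphospecies III

Convert percentages to proportions (divide by 100).
Σp_IIIᵢ² = 0.14² + 0.29² + 0.12² + 0.25² + 0.20² = 0.0196 + 0.0841 + 0.0144 + 0.0625 + 0.0400 = 0.2206
B_III = 1 / 0.2206 = 4.5331
Σp_IIᵢ² = 0.02² + 0.22² + 0.46² + 0.28² + 0.02² = 0.0004 + 0.0484 + 0.2116 + 0.0784 + 0.0004 = 0.3392
B_II = 1 / 0.3392 = 2.9481
Σp_Iᵢ² = 0.06² + 0.23² + 0.54² + 0.02² + 0.15² = 0.0036 + 0.0529 + 0.2916 + 0.0004 + 0.0225 = 0.3710
B_I = 1 / 0.3710 = 2.6954
Highest B → broadest niche (most generalist): morphospecies III (B = 4.53).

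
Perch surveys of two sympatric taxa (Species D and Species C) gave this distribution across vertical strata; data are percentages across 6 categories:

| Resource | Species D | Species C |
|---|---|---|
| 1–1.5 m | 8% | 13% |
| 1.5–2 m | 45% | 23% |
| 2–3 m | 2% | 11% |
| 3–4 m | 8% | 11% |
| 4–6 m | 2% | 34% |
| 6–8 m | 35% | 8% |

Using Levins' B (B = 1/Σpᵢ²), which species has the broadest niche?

Species C

Convert percentages to proportions (divide by 100).
Σp_Dᵢ² = 0.08² + 0.45² + 0.02² + 0.08² + 0.02² + 0.35² = 0.0064 + 0.2025 + 0.0004 + 0.0064 + 0.0004 + 0.1225 = 0.3386
B_D = 1 / 0.3386 = 2.9533
Σp_Cᵢ² = 0.13² + 0.23² + 0.11² + 0.11² + 0.34² + 0.08² = 0.0169 + 0.0529 + 0.0121 + 0.0121 + 0.1156 + 0.0064 = 0.2160
B_C = 1 / 0.2160 = 4.6296
Highest B → broadest niche (most generalist): Species C (B = 4.63).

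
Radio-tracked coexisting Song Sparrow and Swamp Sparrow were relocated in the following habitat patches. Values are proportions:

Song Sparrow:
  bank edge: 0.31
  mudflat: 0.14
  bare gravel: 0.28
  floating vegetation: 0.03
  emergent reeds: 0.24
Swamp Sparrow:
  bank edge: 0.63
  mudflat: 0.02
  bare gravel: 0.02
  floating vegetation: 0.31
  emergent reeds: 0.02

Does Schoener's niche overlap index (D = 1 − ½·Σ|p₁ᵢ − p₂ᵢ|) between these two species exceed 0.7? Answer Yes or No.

Σ|p₁ᵢ − p₂ᵢ| = 0.32 + 0.12 + 0.26 + 0.28 + 0.22 = 1.20
D = 1 − ½ × 1.20 = 1 − 0.600 = 0.4000
D = 0.4000 < 0.7 → No.

No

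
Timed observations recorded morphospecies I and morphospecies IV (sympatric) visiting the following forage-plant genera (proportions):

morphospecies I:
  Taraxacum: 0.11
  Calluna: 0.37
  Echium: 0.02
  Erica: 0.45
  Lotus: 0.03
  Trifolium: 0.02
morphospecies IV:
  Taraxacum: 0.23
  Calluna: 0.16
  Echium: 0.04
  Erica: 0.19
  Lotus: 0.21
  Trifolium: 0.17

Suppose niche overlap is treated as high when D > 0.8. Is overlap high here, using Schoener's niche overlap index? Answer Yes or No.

No

Σ|p₁ᵢ − p₂ᵢ| = 0.12 + 0.21 + 0.02 + 0.26 + 0.18 + 0.15 = 0.94
D = 1 − ½ × 0.94 = 1 − 0.470 = 0.5300
D = 0.5300 < 0.8 → No.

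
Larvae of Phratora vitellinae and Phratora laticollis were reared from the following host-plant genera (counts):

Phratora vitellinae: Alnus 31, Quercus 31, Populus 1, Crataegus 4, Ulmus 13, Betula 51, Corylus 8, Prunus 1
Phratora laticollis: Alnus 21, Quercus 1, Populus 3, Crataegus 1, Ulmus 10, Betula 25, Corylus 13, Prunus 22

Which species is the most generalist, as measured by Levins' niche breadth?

Phratora laticollis

Proportions for Phratora vitellinae (n=140): 31/140=0.2214, 31/140=0.2214, 1/140=0.0071, 4/140=0.0286, 13/140=0.0929, 51/140=0.3643, 8/140=0.0571, 1/140=0.0071
Proportions for Phratora laticollis (n=96): 21/96=0.2188, 1/96=0.0104, 3/96=0.0313, 1/96=0.0104, 10/96=0.1042, 25/96=0.2604, 13/96=0.1354, 22/96=0.2292
Σp_viteᵢ² = 0.2214² + 0.2214² + 0.0071² + 0.0286² + 0.0929² + 0.3643² + 0.0571² + 0.0071² = 0.049018 + 0.049018 + 0.000050 + 0.000818 + 0.008630 + 0.132714 + 0.003260 + 0.000050 = 0.243558
B_vite = 1 / 0.243558 = 4.1058
Σp_latiᵢ² = 0.2188² + 0.0104² + 0.0313² + 0.0104² + 0.1042² + 0.2604² + 0.1354² + 0.2292² = 0.047873 + 0.000108 + 0.000980 + 0.000108 + 0.010858 + 0.067808 + 0.018333 + 0.052533 = 0.198601
B_lati = 1 / 0.198601 = 5.0352
Highest B → broadest niche (most generalist): Phratora laticollis (B = 5.04).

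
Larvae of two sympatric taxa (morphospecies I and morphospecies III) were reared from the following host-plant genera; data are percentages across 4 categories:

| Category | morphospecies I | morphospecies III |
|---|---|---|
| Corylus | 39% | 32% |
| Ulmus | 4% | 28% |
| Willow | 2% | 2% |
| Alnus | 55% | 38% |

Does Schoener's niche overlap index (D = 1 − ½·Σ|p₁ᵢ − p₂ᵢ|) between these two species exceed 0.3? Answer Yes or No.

Yes

Convert percentages to proportions (divide by 100).
Σ|p₁ᵢ − p₂ᵢ| = 0.07 + 0.24 + 0.00 + 0.17 = 0.48
D = 1 − ½ × 0.48 = 1 − 0.240 = 0.7600
D = 0.7600 > 0.3 → Yes.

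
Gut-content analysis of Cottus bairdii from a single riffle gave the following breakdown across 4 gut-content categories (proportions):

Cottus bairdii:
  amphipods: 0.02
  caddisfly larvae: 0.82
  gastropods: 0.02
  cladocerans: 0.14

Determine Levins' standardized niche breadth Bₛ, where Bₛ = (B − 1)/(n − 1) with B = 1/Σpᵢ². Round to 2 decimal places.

0.15

Σpᵢ² = 0.02² + 0.82² + 0.02² + 0.14² = 0.0004 + 0.6724 + 0.0004 + 0.0196 = 0.6928
B = 1 / 0.6928 = 1.4434
Bₛ = (B − 1)/(n − 1) = (1.4434 − 1)/(4 − 1) = 0.4434/3 = 0.1478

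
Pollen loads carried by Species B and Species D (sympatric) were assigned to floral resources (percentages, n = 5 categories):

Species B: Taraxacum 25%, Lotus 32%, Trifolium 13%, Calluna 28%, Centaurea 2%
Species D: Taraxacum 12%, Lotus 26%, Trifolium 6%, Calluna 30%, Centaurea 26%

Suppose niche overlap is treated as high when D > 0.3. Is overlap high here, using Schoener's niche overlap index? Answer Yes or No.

Convert percentages to proportions (divide by 100).
Σ|p₁ᵢ − p₂ᵢ| = 0.13 + 0.06 + 0.07 + 0.02 + 0.24 = 0.52
D = 1 − ½ × 0.52 = 1 − 0.260 = 0.7400
D = 0.7400 > 0.3 → Yes.

Yes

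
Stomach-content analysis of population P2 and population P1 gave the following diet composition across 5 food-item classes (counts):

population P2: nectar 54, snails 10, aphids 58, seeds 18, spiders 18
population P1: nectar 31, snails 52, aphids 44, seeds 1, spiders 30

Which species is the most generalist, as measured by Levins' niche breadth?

Proportions for population P2 (n=158): 54/158=0.3418, 10/158=0.0633, 58/158=0.3671, 18/158=0.1139, 18/158=0.1139
Proportions for population P1 (n=158): 31/158=0.1962, 52/158=0.3291, 44/158=0.2785, 1/158=0.0063, 30/158=0.1899
Σp_P2ᵢ² = 0.3418² + 0.0633² + 0.3671² + 0.1139² + 0.1139² = 0.116827 + 0.004007 + 0.134762 + 0.012973 + 0.012973 = 0.281542
B_P2 = 1 / 0.281542 = 3.5519
Σp_P1ᵢ² = 0.1962² + 0.3291² + 0.2785² + 0.0063² + 0.1899² = 0.038494 + 0.108307 + 0.077562 + 0.000040 + 0.036062 = 0.260465
B_P1 = 1 / 0.260465 = 3.8393
Highest B → broadest niche (most generalist): population P1 (B = 3.84).

population P1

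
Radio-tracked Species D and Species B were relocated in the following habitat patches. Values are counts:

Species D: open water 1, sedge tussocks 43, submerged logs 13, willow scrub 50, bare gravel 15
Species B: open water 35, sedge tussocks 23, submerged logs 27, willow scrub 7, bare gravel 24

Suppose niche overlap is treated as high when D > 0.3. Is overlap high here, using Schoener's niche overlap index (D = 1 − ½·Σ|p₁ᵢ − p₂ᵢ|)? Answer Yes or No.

Yes

Proportions for Species D (n=122): 1/122=0.0082, 43/122=0.3525, 13/122=0.1066, 50/122=0.4098, 15/122=0.1230
Proportions for Species B (n=116): 35/116=0.3017, 23/116=0.1983, 27/116=0.2328, 7/116=0.0603, 24/116=0.2069
Σ|p₁ᵢ − p₂ᵢ| = 0.2935 + 0.1542 + 0.1262 + 0.3495 + 0.0839 = 1.0073
D = 1 − ½ × 1.0073 = 1 − 0.50365 = 0.49635
D = 0.49635 > 0.3 → Yes.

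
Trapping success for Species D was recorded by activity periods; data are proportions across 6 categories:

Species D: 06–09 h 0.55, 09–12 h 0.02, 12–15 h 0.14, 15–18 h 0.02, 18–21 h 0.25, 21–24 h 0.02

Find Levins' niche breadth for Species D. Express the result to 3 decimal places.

Σpᵢ² = 0.55² + 0.02² + 0.14² + 0.02² + 0.25² + 0.02² = 0.3025 + 0.0004 + 0.0196 + 0.0004 + 0.0625 + 0.0004 = 0.3858
B = 1 / 0.3858 = 2.59202

2.592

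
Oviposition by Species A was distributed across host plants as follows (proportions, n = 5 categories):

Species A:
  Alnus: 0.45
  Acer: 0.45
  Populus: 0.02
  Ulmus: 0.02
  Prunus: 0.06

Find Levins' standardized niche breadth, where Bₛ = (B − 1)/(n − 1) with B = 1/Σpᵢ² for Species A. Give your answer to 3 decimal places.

Σpᵢ² = 0.45² + 0.45² + 0.02² + 0.02² + 0.06² = 0.2025 + 0.2025 + 0.0004 + 0.0004 + 0.0036 = 0.4094
B = 1 / 0.4094 = 2.44260
Bₛ = (B − 1)/(n − 1) = (2.44260 − 1)/(5 − 1) = 1.44260/4 = 0.36065

0.361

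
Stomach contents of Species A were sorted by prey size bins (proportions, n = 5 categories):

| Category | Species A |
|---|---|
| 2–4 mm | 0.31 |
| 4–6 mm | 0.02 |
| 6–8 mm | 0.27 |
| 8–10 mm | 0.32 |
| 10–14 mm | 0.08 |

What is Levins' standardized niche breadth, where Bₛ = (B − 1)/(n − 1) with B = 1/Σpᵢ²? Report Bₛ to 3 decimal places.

Σpᵢ² = 0.31² + 0.02² + 0.27² + 0.32² + 0.08² = 0.0961 + 0.0004 + 0.0729 + 0.1024 + 0.0064 = 0.2782
B = 1 / 0.2782 = 3.59454
Bₛ = (B − 1)/(n − 1) = (3.59454 − 1)/(5 − 1) = 2.59454/4 = 0.64864

0.649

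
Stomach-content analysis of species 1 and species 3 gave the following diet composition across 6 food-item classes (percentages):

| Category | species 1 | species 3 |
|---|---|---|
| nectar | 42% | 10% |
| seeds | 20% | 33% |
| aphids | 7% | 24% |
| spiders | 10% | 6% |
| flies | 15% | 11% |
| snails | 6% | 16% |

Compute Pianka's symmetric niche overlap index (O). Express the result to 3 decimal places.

0.663

Convert percentages to proportions (divide by 100).
Σ p₁ᵢp₂ᵢ = 0.0420 + 0.0660 + 0.0168 + 0.0060 + 0.0165 + 0.0096 = 0.1569
Σp_1ᵢ² = 0.42² + 0.20² + 0.07² + 0.10² + 0.15² + 0.06² = 0.1764 + 0.0400 + 0.0049 + 0.0100 + 0.0225 + 0.0036 = 0.2574
Σp_2ᵢ² = 0.10² + 0.33² + 0.24² + 0.06² + 0.11² + 0.16² = 0.0100 + 0.1089 + 0.0576 + 0.0036 + 0.0121 + 0.0256 = 0.2178
O = 0.1569 / √(0.2574 × 0.2178) = 0.1569 / 0.236774 = 0.66266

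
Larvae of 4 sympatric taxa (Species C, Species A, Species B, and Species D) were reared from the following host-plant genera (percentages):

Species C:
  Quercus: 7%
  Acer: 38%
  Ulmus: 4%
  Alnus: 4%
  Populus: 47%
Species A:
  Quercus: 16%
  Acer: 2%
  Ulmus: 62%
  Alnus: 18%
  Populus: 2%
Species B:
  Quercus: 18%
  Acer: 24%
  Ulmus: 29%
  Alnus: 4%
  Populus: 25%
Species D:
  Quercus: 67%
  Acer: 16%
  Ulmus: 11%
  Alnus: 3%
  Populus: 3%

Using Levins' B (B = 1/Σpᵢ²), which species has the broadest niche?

Convert percentages to proportions (divide by 100).
Σp_Cᵢ² = 0.07² + 0.38² + 0.04² + 0.04² + 0.47² = 0.0049 + 0.1444 + 0.0016 + 0.0016 + 0.2209 = 0.3734
B_C = 1 / 0.3734 = 2.6781
Σp_Aᵢ² = 0.16² + 0.02² + 0.62² + 0.18² + 0.02² = 0.0256 + 0.0004 + 0.3844 + 0.0324 + 0.0004 = 0.4432
B_A = 1 / 0.4432 = 2.2563
Σp_Bᵢ² = 0.18² + 0.24² + 0.29² + 0.04² + 0.25² = 0.0324 + 0.0576 + 0.0841 + 0.0016 + 0.0625 = 0.2382
B_B = 1 / 0.2382 = 4.1982
Σp_Dᵢ² = 0.67² + 0.16² + 0.11² + 0.03² + 0.03² = 0.4489 + 0.0256 + 0.0121 + 0.0009 + 0.0009 = 0.4884
B_D = 1 / 0.4884 = 2.0475
Highest B → broadest niche (most generalist): Species B (B = 4.20).

Species B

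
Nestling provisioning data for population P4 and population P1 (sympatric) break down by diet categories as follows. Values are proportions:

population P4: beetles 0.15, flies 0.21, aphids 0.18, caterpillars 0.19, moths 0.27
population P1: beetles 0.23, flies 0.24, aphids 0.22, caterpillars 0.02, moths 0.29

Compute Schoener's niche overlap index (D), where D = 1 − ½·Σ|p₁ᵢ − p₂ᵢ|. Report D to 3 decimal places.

0.830

Σ|p₁ᵢ − p₂ᵢ| = 0.08 + 0.03 + 0.04 + 0.17 + 0.02 = 0.34
D = 1 − ½ × 0.34 = 1 − 0.170 = 0.83000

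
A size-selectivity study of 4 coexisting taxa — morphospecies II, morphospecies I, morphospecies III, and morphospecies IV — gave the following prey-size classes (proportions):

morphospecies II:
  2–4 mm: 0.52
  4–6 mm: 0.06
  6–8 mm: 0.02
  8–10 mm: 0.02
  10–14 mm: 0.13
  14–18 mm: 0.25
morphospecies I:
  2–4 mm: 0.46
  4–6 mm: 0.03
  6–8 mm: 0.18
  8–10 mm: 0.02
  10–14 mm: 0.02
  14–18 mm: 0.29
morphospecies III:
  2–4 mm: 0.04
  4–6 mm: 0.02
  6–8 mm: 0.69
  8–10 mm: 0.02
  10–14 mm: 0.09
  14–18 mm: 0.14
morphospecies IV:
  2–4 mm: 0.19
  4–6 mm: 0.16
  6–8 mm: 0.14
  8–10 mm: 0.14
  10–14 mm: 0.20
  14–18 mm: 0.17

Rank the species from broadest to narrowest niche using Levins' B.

morphospecies IV > morphospecies I > morphospecies II > morphospecies III

Σp_IIᵢ² = 0.52² + 0.06² + 0.02² + 0.02² + 0.13² + 0.25² = 0.2704 + 0.0036 + 0.0004 + 0.0004 + 0.0169 + 0.0625 = 0.3542
B_II = 1 / 0.3542 = 2.8233
Σp_Iᵢ² = 0.46² + 0.03² + 0.18² + 0.02² + 0.02² + 0.29² = 0.2116 + 0.0009 + 0.0324 + 0.0004 + 0.0004 + 0.0841 = 0.3298
B_I = 1 / 0.3298 = 3.0321
Σp_IIIᵢ² = 0.04² + 0.02² + 0.69² + 0.02² + 0.09² + 0.14² = 0.0016 + 0.0004 + 0.4761 + 0.0004 + 0.0081 + 0.0196 = 0.5062
B_III = 1 / 0.5062 = 1.9755
Σp_IVᵢ² = 0.19² + 0.16² + 0.14² + 0.14² + 0.20² + 0.17² = 0.0361 + 0.0256 + 0.0196 + 0.0196 + 0.0400 + 0.0289 = 0.1698
B_IV = 1 / 0.1698 = 5.8893
Ranking by B (broadest → narrowest): morphospecies IV (5.89) > morphospecies I (3.03) > morphospecies II (2.82) > morphospecies III (1.98)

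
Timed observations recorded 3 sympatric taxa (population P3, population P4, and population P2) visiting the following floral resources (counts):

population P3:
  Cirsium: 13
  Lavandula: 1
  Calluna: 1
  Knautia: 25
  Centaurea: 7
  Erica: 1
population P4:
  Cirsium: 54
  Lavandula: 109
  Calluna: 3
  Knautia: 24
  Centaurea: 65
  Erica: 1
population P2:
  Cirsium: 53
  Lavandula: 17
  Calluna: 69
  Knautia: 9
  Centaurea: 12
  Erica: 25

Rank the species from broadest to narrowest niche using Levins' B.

Proportions for population P3 (n=48): 13/48=0.2708, 1/48=0.0208, 1/48=0.0208, 25/48=0.5208, 7/48=0.1458, 1/48=0.0208
Proportions for population P4 (n=256): 54/256=0.2109, 109/256=0.4258, 3/256=0.0117, 24/256=0.0938, 65/256=0.2539, 1/256=0.0039
Proportions for population P2 (n=185): 53/185=0.2865, 17/185=0.0919, 69/185=0.3730, 9/185=0.0486, 12/185=0.0649, 25/185=0.1351
Σp_P3ᵢ² = 0.2708² + 0.0208² + 0.0208² + 0.5208² + 0.1458² + 0.0208² = 0.073333 + 0.000433 + 0.000433 + 0.271233 + 0.021258 + 0.000433 = 0.367123
B_P3 = 1 / 0.367123 = 2.7239
Σp_P4ᵢ² = 0.2109² + 0.4258² + 0.0117² + 0.0938² + 0.2539² + 0.0039² = 0.044479 + 0.181306 + 0.000137 + 0.008798 + 0.064465 + 0.000015 = 0.299200
B_P4 = 1 / 0.299200 = 3.3422
Σp_P2ᵢ² = 0.2865² + 0.0919² + 0.3730² + 0.0486² + 0.0649² + 0.1351² = 0.082082 + 0.008446 + 0.139129 + 0.002362 + 0.004212 + 0.018252 = 0.254483
B_P2 = 1 / 0.254483 = 3.9295
Ranking by B (broadest → narrowest): population P2 (3.93) > population P4 (3.34) > population P3 (2.72)

population P2 > population P4 > population P3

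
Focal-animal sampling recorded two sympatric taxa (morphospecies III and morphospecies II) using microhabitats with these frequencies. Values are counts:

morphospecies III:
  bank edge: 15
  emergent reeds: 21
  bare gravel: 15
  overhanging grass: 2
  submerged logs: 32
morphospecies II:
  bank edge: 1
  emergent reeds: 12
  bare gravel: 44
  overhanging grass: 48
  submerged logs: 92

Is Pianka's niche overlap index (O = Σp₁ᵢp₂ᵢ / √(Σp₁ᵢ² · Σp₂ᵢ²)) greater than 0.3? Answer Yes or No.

Proportions for morphospecies III (n=85): 15/85=0.1765, 21/85=0.2471, 15/85=0.1765, 2/85=0.0235, 32/85=0.3765
Proportions for morphospecies II (n=197): 1/197=0.0051, 12/197=0.0609, 44/197=0.2234, 48/197=0.2437, 92/197=0.4670
Σ p₁ᵢp₂ᵢ = 0.000900 + 0.015048 + 0.039430 + 0.005727 + 0.175826 = 0.236931
Σp_1ᵢ² = 0.1765² + 0.2471² + 0.1765² + 0.0235² + 0.3765² = 0.031152 + 0.061058 + 0.031152 + 0.000552 + 0.141752 = 0.265666
Σp_2ᵢ² = 0.0051² + 0.0609² + 0.2234² + 0.2437² + 0.4670² = 0.000026 + 0.003709 + 0.049908 + 0.059390 + 0.218089 = 0.331122
O = 0.236931 / √(0.265666 × 0.331122) = 0.236931 / 0.2965938 = 0.7988
O = 0.7988 > 0.3 → Yes.

Yes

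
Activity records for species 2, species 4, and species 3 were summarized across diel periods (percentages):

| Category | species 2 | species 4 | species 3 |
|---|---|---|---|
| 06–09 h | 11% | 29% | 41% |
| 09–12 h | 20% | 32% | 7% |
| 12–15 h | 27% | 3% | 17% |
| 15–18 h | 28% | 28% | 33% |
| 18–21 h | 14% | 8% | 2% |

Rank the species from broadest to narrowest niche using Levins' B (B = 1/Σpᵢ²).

species 2 > species 4 > species 3

Convert percentages to proportions (divide by 100).
Σp_2ᵢ² = 0.11² + 0.20² + 0.27² + 0.28² + 0.14² = 0.0121 + 0.0400 + 0.0729 + 0.0784 + 0.0196 = 0.2230
B_2 = 1 / 0.2230 = 4.4843
Σp_4ᵢ² = 0.29² + 0.32² + 0.03² + 0.28² + 0.08² = 0.0841 + 0.1024 + 0.0009 + 0.0784 + 0.0064 = 0.2722
B_4 = 1 / 0.2722 = 3.6738
Σp_3ᵢ² = 0.41² + 0.07² + 0.17² + 0.33² + 0.02² = 0.1681 + 0.0049 + 0.0289 + 0.1089 + 0.0004 = 0.3112
B_3 = 1 / 0.3112 = 3.2134
Ranking by B (broadest → narrowest): species 2 (4.48) > species 4 (3.67) > species 3 (3.21)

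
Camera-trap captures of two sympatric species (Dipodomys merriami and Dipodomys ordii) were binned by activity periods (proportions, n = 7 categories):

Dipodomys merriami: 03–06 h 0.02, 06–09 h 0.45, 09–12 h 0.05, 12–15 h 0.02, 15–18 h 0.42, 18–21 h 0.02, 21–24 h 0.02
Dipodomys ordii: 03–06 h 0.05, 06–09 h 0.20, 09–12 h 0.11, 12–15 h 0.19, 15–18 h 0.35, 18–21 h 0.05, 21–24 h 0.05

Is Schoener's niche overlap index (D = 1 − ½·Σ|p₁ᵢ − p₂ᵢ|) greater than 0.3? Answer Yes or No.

Yes

Σ|p₁ᵢ − p₂ᵢ| = 0.03 + 0.25 + 0.06 + 0.17 + 0.07 + 0.03 + 0.03 = 0.64
D = 1 − ½ × 0.64 = 1 − 0.320 = 0.6800
D = 0.6800 > 0.3 → Yes.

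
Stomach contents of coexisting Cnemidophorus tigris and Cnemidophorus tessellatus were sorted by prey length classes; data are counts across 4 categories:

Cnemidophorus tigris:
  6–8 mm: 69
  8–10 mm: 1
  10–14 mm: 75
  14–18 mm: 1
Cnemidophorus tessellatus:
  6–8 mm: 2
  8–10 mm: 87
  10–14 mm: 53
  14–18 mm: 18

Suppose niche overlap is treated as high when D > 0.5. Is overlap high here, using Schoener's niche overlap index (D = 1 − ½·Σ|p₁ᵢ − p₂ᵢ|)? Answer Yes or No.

No

Proportions for Cnemidophorus tigris (n=146): 69/146=0.4726, 1/146=0.0068, 75/146=0.5137, 1/146=0.0068
Proportions for Cnemidophorus tessellatus (n=160): 2/160=0.0125, 87/160=0.5438, 53/160=0.3313, 18/160=0.1125
Σ|p₁ᵢ − p₂ᵢ| = 0.4601 + 0.5370 + 0.1824 + 0.1057 = 1.2852
D = 1 − ½ × 1.2852 = 1 − 0.64260 = 0.35740
D = 0.35740 < 0.5 → No.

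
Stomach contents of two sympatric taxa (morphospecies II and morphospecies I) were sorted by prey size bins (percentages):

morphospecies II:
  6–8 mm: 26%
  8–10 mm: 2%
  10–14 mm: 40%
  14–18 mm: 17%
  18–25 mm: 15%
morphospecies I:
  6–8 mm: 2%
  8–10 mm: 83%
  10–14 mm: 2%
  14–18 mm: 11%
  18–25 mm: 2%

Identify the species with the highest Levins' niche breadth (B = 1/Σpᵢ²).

morphospecies II

Convert percentages to proportions (divide by 100).
Σp_IIᵢ² = 0.26² + 0.02² + 0.40² + 0.17² + 0.15² = 0.0676 + 0.0004 + 0.1600 + 0.0289 + 0.0225 = 0.2794
B_II = 1 / 0.2794 = 3.5791
Σp_Iᵢ² = 0.02² + 0.83² + 0.02² + 0.11² + 0.02² = 0.0004 + 0.6889 + 0.0004 + 0.0121 + 0.0004 = 0.7022
B_I = 1 / 0.7022 = 1.4241
Highest B → broadest niche (most generalist): morphospecies II (B = 3.58).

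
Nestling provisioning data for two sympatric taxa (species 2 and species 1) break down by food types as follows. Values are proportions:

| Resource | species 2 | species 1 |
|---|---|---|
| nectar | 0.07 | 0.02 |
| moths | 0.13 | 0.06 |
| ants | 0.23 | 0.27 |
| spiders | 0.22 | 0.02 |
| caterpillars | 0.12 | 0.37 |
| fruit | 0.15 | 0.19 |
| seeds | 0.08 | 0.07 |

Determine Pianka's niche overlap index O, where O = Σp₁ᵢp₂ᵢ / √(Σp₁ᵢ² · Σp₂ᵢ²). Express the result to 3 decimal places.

0.748

Σ p₁ᵢp₂ᵢ = 0.0014 + 0.0078 + 0.0621 + 0.0044 + 0.0444 + 0.0285 + 0.0056 = 0.1542
Σp_1ᵢ² = 0.07² + 0.13² + 0.23² + 0.22² + 0.12² + 0.15² + 0.08² = 0.0049 + 0.0169 + 0.0529 + 0.0484 + 0.0144 + 0.0225 + 0.0064 = 0.1664
Σp_2ᵢ² = 0.02² + 0.06² + 0.27² + 0.02² + 0.37² + 0.19² + 0.07² = 0.0004 + 0.0036 + 0.0729 + 0.0004 + 0.1369 + 0.0361 + 0.0049 = 0.2552
O = 0.1542 / √(0.1664 × 0.2552) = 0.1542 / 0.206071 = 0.74829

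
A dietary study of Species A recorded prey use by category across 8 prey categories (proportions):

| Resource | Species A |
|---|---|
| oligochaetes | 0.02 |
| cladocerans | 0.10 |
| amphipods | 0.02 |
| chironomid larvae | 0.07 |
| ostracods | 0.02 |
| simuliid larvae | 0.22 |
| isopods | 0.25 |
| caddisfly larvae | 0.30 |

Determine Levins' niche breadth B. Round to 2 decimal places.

Σpᵢ² = 0.02² + 0.10² + 0.02² + 0.07² + 0.02² + 0.22² + 0.25² + 0.30² = 0.0004 + 0.0100 + 0.0004 + 0.0049 + 0.0004 + 0.0484 + 0.0625 + 0.0900 = 0.2170
B = 1 / 0.2170 = 4.6083

4.61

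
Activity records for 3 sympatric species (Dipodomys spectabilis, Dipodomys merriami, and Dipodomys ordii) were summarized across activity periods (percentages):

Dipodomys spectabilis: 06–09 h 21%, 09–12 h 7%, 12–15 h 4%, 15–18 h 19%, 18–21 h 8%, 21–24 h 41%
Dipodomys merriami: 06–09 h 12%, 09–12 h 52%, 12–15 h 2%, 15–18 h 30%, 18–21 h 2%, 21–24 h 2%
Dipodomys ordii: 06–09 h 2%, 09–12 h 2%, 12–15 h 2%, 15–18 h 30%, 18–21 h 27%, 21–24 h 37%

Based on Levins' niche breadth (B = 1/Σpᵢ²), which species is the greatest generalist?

Dipodomys spectabilis

Convert percentages to proportions (divide by 100).
Σp_specᵢ² = 0.21² + 0.07² + 0.04² + 0.19² + 0.08² + 0.41² = 0.0441 + 0.0049 + 0.0016 + 0.0361 + 0.0064 + 0.1681 = 0.2612
B_spec = 1 / 0.2612 = 3.8285
Σp_merrᵢ² = 0.12² + 0.52² + 0.02² + 0.30² + 0.02² + 0.02² = 0.0144 + 0.2704 + 0.0004 + 0.0900 + 0.0004 + 0.0004 = 0.3760
B_merr = 1 / 0.3760 = 2.6596
Σp_ordiᵢ² = 0.02² + 0.02² + 0.02² + 0.30² + 0.27² + 0.37² = 0.0004 + 0.0004 + 0.0004 + 0.0900 + 0.0729 + 0.1369 = 0.3010
B_ordi = 1 / 0.3010 = 3.3223
Highest B → broadest niche (most generalist): Dipodomys spectabilis (B = 3.83).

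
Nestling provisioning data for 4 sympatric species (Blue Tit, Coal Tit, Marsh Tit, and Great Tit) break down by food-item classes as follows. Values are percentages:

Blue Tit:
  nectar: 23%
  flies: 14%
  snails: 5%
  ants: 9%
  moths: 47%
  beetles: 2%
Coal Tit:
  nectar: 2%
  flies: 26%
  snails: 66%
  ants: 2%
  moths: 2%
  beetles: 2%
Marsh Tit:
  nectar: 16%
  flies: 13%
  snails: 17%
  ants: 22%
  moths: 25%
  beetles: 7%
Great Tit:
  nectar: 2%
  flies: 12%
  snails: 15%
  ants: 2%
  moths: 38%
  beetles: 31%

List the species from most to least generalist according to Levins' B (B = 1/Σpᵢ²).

Convert percentages to proportions (divide by 100).
Σp_Blueᵢ² = 0.23² + 0.14² + 0.05² + 0.09² + 0.47² + 0.02² = 0.0529 + 0.0196 + 0.0025 + 0.0081 + 0.2209 + 0.0004 = 0.3044
B_Blue = 1 / 0.3044 = 3.2852
Σp_Coalᵢ² = 0.02² + 0.26² + 0.66² + 0.02² + 0.02² + 0.02² = 0.0004 + 0.0676 + 0.4356 + 0.0004 + 0.0004 + 0.0004 = 0.5048
B_Coal = 1 / 0.5048 = 1.9810
Σp_Marsᵢ² = 0.16² + 0.13² + 0.17² + 0.22² + 0.25² + 0.07² = 0.0256 + 0.0169 + 0.0289 + 0.0484 + 0.0625 + 0.0049 = 0.1872
B_Mars = 1 / 0.1872 = 5.3419
Σp_Greaᵢ² = 0.02² + 0.12² + 0.15² + 0.02² + 0.38² + 0.31² = 0.0004 + 0.0144 + 0.0225 + 0.0004 + 0.1444 + 0.0961 = 0.2782
B_Grea = 1 / 0.2782 = 3.5945
Ranking by B (broadest → narrowest): Marsh Tit (5.34) > Great Tit (3.59) > Blue Tit (3.29) > Coal Tit (1.98)

Marsh Tit > Great Tit > Blue Tit > Coal Tit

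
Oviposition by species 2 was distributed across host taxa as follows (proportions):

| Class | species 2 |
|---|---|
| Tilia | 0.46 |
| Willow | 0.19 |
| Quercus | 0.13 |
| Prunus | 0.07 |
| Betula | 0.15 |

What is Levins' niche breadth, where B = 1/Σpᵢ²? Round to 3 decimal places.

Σpᵢ² = 0.46² + 0.19² + 0.13² + 0.07² + 0.15² = 0.2116 + 0.0361 + 0.0169 + 0.0049 + 0.0225 = 0.2920
B = 1 / 0.2920 = 3.42466

3.425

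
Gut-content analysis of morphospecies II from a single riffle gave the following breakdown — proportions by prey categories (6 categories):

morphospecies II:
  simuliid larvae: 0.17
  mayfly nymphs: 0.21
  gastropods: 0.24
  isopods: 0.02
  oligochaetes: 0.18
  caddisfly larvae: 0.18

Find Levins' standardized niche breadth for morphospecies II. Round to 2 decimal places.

Σpᵢ² = 0.17² + 0.21² + 0.24² + 0.02² + 0.18² + 0.18² = 0.0289 + 0.0441 + 0.0576 + 0.0004 + 0.0324 + 0.0324 = 0.1958
B = 1 / 0.1958 = 5.1073
Bₛ = (B − 1)/(n − 1) = (5.1073 − 1)/(6 − 1) = 4.1073/5 = 0.8215

0.82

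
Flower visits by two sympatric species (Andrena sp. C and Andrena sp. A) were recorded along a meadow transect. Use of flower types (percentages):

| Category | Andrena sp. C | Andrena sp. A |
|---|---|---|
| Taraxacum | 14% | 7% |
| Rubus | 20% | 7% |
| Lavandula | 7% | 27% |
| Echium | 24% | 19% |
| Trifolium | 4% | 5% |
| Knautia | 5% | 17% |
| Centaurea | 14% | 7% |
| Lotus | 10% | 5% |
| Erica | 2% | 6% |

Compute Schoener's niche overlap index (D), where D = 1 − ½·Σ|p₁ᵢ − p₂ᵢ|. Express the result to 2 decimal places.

Convert percentages to proportions (divide by 100).
Σ|p₁ᵢ − p₂ᵢ| = 0.07 + 0.13 + 0.20 + 0.05 + 0.01 + 0.12 + 0.07 + 0.05 + 0.04 = 0.74
D = 1 − ½ × 0.74 = 1 − 0.370 = 0.6300

0.63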